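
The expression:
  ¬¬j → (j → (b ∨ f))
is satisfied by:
  {b: True, f: True, j: False}
  {b: True, f: False, j: False}
  {f: True, b: False, j: False}
  {b: False, f: False, j: False}
  {j: True, b: True, f: True}
  {j: True, b: True, f: False}
  {j: True, f: True, b: False}


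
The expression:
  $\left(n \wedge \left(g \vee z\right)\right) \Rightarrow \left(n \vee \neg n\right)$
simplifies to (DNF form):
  $\text{True}$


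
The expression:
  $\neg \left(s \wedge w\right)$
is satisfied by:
  {s: False, w: False}
  {w: True, s: False}
  {s: True, w: False}


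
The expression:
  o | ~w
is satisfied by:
  {o: True, w: False}
  {w: False, o: False}
  {w: True, o: True}


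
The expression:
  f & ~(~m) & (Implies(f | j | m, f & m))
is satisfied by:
  {m: True, f: True}


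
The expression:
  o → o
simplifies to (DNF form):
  True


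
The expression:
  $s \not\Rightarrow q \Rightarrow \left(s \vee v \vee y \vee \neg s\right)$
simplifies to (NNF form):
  $\text{True}$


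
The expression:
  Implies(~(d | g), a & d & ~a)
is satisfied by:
  {d: True, g: True}
  {d: True, g: False}
  {g: True, d: False}


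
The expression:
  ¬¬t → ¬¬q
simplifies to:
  q ∨ ¬t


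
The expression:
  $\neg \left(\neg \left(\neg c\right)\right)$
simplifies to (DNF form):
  $\neg c$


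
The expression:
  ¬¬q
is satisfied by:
  {q: True}


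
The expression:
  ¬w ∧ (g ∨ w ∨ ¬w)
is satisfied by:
  {w: False}


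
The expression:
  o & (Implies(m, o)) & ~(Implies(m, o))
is never true.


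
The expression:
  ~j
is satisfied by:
  {j: False}


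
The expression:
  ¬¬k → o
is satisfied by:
  {o: True, k: False}
  {k: False, o: False}
  {k: True, o: True}


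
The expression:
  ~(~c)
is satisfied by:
  {c: True}


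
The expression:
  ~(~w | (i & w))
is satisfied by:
  {w: True, i: False}


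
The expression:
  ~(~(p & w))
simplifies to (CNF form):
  p & w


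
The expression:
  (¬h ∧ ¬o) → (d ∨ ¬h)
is always true.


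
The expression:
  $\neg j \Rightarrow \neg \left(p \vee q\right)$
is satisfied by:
  {j: True, p: False, q: False}
  {q: True, j: True, p: False}
  {j: True, p: True, q: False}
  {q: True, j: True, p: True}
  {q: False, p: False, j: False}


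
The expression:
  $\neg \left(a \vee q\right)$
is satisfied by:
  {q: False, a: False}


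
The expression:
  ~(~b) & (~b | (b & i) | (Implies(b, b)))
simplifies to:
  b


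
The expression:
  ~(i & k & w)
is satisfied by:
  {w: False, k: False, i: False}
  {i: True, w: False, k: False}
  {k: True, w: False, i: False}
  {i: True, k: True, w: False}
  {w: True, i: False, k: False}
  {i: True, w: True, k: False}
  {k: True, w: True, i: False}


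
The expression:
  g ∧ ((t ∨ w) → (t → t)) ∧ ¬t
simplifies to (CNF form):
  g ∧ ¬t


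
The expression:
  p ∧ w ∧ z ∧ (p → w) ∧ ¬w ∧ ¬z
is never true.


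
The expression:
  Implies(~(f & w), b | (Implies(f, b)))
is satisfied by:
  {b: True, w: True, f: False}
  {b: True, w: False, f: False}
  {w: True, b: False, f: False}
  {b: False, w: False, f: False}
  {f: True, b: True, w: True}
  {f: True, b: True, w: False}
  {f: True, w: True, b: False}


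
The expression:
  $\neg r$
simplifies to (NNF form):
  $\neg r$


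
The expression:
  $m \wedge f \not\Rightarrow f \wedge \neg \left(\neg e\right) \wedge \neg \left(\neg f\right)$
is never true.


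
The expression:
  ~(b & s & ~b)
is always true.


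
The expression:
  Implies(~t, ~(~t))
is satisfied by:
  {t: True}


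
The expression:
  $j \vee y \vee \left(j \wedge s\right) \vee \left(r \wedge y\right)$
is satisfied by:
  {y: True, j: True}
  {y: True, j: False}
  {j: True, y: False}


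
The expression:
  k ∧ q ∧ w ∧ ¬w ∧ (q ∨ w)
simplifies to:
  False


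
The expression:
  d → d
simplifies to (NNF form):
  True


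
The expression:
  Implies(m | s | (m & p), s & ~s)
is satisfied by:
  {s: False, m: False}


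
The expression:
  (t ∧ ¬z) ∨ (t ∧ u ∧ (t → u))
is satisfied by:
  {t: True, u: True, z: False}
  {t: True, u: False, z: False}
  {t: True, z: True, u: True}


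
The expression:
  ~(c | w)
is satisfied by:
  {w: False, c: False}


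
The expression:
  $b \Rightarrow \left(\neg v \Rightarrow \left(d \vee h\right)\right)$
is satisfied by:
  {d: True, v: True, h: True, b: False}
  {d: True, v: True, h: False, b: False}
  {d: True, h: True, v: False, b: False}
  {d: True, h: False, v: False, b: False}
  {v: True, h: True, d: False, b: False}
  {v: True, h: False, d: False, b: False}
  {h: True, d: False, v: False, b: False}
  {h: False, d: False, v: False, b: False}
  {b: True, d: True, v: True, h: True}
  {b: True, d: True, v: True, h: False}
  {b: True, d: True, h: True, v: False}
  {b: True, d: True, h: False, v: False}
  {b: True, v: True, h: True, d: False}
  {b: True, v: True, h: False, d: False}
  {b: True, h: True, v: False, d: False}


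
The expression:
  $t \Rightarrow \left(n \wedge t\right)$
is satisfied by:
  {n: True, t: False}
  {t: False, n: False}
  {t: True, n: True}


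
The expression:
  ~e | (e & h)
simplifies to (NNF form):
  h | ~e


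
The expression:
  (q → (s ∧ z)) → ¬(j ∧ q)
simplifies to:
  ¬j ∨ ¬q ∨ ¬s ∨ ¬z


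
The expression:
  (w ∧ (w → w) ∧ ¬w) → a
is always true.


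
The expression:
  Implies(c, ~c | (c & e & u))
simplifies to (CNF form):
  (e | ~c) & (u | ~c)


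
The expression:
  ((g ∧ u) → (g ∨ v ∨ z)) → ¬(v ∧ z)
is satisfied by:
  {v: False, z: False}
  {z: True, v: False}
  {v: True, z: False}


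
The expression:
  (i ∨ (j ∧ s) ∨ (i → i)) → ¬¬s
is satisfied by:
  {s: True}


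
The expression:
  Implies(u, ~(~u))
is always true.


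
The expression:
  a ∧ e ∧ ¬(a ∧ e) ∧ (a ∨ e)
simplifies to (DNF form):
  False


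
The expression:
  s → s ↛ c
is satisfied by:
  {s: False, c: False}
  {c: True, s: False}
  {s: True, c: False}


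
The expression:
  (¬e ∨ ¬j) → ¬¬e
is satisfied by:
  {e: True}


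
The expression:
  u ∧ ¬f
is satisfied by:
  {u: True, f: False}


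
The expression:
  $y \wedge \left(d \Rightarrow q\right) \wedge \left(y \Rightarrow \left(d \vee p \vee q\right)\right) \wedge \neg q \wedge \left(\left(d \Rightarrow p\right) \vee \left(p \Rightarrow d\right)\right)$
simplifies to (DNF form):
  $p \wedge y \wedge \neg d \wedge \neg q$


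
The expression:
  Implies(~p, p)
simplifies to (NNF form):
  p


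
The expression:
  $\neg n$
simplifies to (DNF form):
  $\neg n$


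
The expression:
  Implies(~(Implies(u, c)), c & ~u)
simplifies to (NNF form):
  c | ~u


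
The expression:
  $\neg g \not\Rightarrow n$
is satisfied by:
  {n: False, g: False}


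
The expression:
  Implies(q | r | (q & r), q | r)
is always true.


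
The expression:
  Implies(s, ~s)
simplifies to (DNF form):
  ~s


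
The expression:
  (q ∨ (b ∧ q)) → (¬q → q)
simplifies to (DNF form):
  True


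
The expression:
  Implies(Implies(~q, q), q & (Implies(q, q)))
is always true.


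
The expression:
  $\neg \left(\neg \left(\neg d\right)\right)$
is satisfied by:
  {d: False}


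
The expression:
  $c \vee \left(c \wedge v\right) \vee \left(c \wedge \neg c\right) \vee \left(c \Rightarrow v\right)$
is always true.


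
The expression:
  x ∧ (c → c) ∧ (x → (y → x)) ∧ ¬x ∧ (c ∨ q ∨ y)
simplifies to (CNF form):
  False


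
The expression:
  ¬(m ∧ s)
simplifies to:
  ¬m ∨ ¬s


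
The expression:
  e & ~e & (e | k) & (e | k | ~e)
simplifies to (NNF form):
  False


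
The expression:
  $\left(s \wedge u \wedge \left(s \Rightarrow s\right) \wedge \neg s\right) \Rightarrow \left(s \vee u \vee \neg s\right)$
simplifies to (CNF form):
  $\text{True}$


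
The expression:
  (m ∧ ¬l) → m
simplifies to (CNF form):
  True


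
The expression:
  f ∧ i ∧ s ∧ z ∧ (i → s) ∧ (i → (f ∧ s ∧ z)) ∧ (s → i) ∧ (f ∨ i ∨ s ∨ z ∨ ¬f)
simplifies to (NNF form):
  f ∧ i ∧ s ∧ z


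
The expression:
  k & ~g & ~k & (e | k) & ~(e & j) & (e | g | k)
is never true.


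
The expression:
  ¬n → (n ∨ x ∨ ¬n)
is always true.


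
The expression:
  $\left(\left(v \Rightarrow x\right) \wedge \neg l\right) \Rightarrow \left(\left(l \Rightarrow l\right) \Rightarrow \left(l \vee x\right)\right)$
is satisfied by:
  {l: True, x: True, v: True}
  {l: True, x: True, v: False}
  {l: True, v: True, x: False}
  {l: True, v: False, x: False}
  {x: True, v: True, l: False}
  {x: True, v: False, l: False}
  {v: True, x: False, l: False}


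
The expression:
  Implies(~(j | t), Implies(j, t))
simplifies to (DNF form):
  True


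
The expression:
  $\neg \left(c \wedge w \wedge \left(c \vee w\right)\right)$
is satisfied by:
  {w: False, c: False}
  {c: True, w: False}
  {w: True, c: False}


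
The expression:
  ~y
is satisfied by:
  {y: False}


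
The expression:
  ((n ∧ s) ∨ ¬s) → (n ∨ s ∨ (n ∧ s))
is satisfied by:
  {n: True, s: True}
  {n: True, s: False}
  {s: True, n: False}


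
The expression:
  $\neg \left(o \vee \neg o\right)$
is never true.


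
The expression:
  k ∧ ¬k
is never true.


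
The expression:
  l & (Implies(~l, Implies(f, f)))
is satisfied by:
  {l: True}


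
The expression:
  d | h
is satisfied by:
  {d: True, h: True}
  {d: True, h: False}
  {h: True, d: False}


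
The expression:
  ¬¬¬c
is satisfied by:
  {c: False}


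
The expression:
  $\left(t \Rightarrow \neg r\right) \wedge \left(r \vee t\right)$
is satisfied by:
  {r: True, t: False}
  {t: True, r: False}


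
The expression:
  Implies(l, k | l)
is always true.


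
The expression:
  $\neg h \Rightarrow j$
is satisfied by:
  {h: True, j: True}
  {h: True, j: False}
  {j: True, h: False}


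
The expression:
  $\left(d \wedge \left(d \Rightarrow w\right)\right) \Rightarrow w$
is always true.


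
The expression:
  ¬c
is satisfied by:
  {c: False}


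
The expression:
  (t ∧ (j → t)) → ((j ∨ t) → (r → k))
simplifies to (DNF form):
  k ∨ ¬r ∨ ¬t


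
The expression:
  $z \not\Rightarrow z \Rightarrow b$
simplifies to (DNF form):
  $\text{True}$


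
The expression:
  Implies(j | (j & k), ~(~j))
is always true.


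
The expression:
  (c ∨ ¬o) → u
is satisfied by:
  {u: True, o: True, c: False}
  {u: True, o: False, c: False}
  {u: True, c: True, o: True}
  {u: True, c: True, o: False}
  {o: True, c: False, u: False}


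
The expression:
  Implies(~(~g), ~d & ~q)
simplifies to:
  ~g | (~d & ~q)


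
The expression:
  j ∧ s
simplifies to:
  j ∧ s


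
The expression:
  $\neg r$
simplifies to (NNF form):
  $\neg r$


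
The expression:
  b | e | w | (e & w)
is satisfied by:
  {b: True, e: True, w: True}
  {b: True, e: True, w: False}
  {b: True, w: True, e: False}
  {b: True, w: False, e: False}
  {e: True, w: True, b: False}
  {e: True, w: False, b: False}
  {w: True, e: False, b: False}


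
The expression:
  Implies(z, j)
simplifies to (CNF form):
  j | ~z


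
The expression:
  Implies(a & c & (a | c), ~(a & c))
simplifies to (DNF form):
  ~a | ~c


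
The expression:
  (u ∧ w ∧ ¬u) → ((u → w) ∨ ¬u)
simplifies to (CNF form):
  True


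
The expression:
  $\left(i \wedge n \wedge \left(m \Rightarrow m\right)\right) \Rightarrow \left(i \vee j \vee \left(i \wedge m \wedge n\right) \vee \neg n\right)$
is always true.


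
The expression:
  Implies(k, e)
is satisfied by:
  {e: True, k: False}
  {k: False, e: False}
  {k: True, e: True}


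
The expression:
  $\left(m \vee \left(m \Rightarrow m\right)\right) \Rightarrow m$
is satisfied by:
  {m: True}


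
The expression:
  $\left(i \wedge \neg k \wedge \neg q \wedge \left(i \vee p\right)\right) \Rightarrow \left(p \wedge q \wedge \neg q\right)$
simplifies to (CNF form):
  $k \vee q \vee \neg i$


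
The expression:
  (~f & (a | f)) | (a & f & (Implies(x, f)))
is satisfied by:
  {a: True}


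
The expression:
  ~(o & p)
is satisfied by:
  {p: False, o: False}
  {o: True, p: False}
  {p: True, o: False}


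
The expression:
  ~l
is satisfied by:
  {l: False}


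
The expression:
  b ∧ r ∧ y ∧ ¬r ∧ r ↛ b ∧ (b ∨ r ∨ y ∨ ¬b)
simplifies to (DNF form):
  False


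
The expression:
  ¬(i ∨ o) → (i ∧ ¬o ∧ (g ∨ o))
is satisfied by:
  {i: True, o: True}
  {i: True, o: False}
  {o: True, i: False}


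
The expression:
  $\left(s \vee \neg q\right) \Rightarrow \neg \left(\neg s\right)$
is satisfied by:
  {q: True, s: True}
  {q: True, s: False}
  {s: True, q: False}


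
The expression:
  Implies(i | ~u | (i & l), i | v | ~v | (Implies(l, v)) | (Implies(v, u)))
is always true.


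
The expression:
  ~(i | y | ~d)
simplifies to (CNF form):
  d & ~i & ~y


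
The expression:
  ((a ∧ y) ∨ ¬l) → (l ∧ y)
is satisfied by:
  {l: True}


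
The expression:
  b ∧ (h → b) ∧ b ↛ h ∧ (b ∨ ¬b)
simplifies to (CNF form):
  b ∧ ¬h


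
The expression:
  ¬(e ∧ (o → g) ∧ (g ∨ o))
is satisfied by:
  {g: False, e: False}
  {e: True, g: False}
  {g: True, e: False}


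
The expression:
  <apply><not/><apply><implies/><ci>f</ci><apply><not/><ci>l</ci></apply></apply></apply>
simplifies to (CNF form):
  <apply><and/><ci>f</ci><ci>l</ci></apply>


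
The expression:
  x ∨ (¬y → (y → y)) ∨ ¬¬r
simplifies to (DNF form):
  True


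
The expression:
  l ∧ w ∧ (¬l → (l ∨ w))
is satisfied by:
  {w: True, l: True}


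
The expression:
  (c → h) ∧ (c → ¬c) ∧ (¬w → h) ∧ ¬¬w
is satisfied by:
  {w: True, c: False}


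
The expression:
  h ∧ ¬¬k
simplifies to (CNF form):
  h ∧ k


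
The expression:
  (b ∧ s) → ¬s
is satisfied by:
  {s: False, b: False}
  {b: True, s: False}
  {s: True, b: False}


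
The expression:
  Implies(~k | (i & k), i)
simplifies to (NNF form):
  i | k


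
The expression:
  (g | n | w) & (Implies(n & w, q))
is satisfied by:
  {q: True, g: True, w: True, n: False}
  {q: True, w: True, n: False, g: False}
  {g: True, w: True, n: False, q: False}
  {w: True, g: False, n: False, q: False}
  {q: True, g: True, n: False, w: False}
  {g: True, q: False, n: False, w: False}
  {q: True, w: True, n: True, g: True}
  {q: True, w: True, n: True, g: False}
  {g: True, n: True, q: True, w: False}
  {n: True, q: True, g: False, w: False}
  {n: True, g: True, q: False, w: False}
  {n: True, q: False, w: False, g: False}


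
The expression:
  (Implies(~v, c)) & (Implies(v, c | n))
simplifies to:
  c | (n & v)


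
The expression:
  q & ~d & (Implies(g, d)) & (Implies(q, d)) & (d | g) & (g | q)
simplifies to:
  False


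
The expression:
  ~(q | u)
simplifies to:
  ~q & ~u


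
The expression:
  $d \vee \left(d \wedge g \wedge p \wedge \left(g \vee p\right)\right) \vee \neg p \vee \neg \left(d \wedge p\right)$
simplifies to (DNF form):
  $\text{True}$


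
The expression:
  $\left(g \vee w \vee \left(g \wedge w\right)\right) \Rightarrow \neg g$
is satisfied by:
  {g: False}


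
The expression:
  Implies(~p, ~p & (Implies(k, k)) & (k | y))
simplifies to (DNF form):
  k | p | y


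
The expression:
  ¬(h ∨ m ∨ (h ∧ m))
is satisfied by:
  {h: False, m: False}


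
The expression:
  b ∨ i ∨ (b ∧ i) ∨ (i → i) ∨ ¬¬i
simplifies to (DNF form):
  True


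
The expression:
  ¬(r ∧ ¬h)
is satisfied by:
  {h: True, r: False}
  {r: False, h: False}
  {r: True, h: True}


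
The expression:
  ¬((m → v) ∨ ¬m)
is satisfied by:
  {m: True, v: False}


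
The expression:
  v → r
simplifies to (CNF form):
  r ∨ ¬v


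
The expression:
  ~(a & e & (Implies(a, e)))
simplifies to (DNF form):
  ~a | ~e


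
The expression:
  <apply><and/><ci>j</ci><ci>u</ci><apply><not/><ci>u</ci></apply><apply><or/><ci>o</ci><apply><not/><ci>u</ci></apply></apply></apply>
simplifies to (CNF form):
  <false/>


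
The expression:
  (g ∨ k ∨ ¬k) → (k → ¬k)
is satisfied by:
  {k: False}


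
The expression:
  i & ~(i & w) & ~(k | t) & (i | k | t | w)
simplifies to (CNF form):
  i & ~k & ~t & ~w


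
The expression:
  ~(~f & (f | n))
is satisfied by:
  {f: True, n: False}
  {n: False, f: False}
  {n: True, f: True}


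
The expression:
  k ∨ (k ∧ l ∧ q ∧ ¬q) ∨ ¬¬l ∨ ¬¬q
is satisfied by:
  {k: True, q: True, l: True}
  {k: True, q: True, l: False}
  {k: True, l: True, q: False}
  {k: True, l: False, q: False}
  {q: True, l: True, k: False}
  {q: True, l: False, k: False}
  {l: True, q: False, k: False}


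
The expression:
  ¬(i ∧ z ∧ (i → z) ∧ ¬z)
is always true.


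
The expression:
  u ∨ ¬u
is always true.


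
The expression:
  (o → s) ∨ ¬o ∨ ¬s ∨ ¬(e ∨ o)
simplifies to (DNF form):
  True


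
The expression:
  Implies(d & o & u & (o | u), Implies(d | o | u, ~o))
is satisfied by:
  {u: False, o: False, d: False}
  {d: True, u: False, o: False}
  {o: True, u: False, d: False}
  {d: True, o: True, u: False}
  {u: True, d: False, o: False}
  {d: True, u: True, o: False}
  {o: True, u: True, d: False}


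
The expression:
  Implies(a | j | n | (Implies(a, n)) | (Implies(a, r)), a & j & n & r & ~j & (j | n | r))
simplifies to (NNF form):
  False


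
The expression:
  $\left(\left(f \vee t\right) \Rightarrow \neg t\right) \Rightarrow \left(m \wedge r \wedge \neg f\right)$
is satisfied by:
  {t: True, m: True, r: True, f: False}
  {t: True, m: True, r: False, f: False}
  {t: True, r: True, m: False, f: False}
  {t: True, r: False, m: False, f: False}
  {f: True, t: True, m: True, r: True}
  {f: True, t: True, m: True, r: False}
  {f: True, t: True, m: False, r: True}
  {f: True, t: True, m: False, r: False}
  {m: True, r: True, t: False, f: False}


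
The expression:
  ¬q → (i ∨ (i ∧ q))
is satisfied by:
  {i: True, q: True}
  {i: True, q: False}
  {q: True, i: False}


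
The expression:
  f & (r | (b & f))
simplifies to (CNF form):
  f & (b | r)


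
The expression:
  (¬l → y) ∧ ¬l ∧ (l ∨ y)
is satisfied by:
  {y: True, l: False}


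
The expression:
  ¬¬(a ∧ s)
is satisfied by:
  {a: True, s: True}


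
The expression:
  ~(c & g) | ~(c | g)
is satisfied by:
  {g: False, c: False}
  {c: True, g: False}
  {g: True, c: False}


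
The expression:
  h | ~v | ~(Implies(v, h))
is always true.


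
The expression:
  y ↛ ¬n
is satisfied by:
  {y: True, n: True}


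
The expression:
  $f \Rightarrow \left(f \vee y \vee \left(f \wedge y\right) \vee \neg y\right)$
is always true.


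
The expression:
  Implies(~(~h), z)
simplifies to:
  z | ~h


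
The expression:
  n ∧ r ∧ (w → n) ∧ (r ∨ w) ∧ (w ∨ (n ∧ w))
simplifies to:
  n ∧ r ∧ w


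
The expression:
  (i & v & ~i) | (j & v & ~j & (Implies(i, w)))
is never true.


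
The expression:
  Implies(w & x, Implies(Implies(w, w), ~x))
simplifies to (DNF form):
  ~w | ~x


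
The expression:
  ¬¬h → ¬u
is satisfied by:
  {h: False, u: False}
  {u: True, h: False}
  {h: True, u: False}


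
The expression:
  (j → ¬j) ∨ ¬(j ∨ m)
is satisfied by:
  {j: False}


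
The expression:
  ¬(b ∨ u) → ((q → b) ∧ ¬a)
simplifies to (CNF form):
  (b ∨ u ∨ ¬a) ∧ (b ∨ u ∨ ¬q)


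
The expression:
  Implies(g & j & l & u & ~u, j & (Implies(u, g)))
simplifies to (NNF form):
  True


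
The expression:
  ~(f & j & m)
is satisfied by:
  {m: False, j: False, f: False}
  {f: True, m: False, j: False}
  {j: True, m: False, f: False}
  {f: True, j: True, m: False}
  {m: True, f: False, j: False}
  {f: True, m: True, j: False}
  {j: True, m: True, f: False}


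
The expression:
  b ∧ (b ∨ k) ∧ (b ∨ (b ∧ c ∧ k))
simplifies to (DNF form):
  b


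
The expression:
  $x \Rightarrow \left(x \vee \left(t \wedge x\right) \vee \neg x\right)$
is always true.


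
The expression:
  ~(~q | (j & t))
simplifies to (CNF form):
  q & (~j | ~t)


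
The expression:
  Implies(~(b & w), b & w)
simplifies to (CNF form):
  b & w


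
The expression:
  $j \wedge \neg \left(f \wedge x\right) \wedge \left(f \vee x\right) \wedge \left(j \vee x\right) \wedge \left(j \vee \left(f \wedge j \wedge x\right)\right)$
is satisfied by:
  {f: True, j: True, x: False}
  {x: True, j: True, f: False}


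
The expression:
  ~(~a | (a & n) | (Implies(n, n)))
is never true.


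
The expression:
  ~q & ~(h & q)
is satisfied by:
  {q: False}


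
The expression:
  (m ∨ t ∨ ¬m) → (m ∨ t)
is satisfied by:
  {t: True, m: True}
  {t: True, m: False}
  {m: True, t: False}


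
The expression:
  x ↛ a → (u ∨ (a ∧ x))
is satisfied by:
  {a: True, u: True, x: False}
  {a: True, u: False, x: False}
  {u: True, a: False, x: False}
  {a: False, u: False, x: False}
  {a: True, x: True, u: True}
  {a: True, x: True, u: False}
  {x: True, u: True, a: False}


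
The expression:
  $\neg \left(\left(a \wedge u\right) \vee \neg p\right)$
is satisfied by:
  {p: True, u: False, a: False}
  {p: True, a: True, u: False}
  {p: True, u: True, a: False}


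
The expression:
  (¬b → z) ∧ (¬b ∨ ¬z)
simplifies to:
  (b ∧ ¬z) ∨ (z ∧ ¬b)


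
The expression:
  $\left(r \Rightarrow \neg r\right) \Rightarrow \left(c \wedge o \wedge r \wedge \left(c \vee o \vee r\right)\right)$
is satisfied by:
  {r: True}


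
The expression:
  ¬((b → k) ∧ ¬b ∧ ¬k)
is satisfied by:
  {b: True, k: True}
  {b: True, k: False}
  {k: True, b: False}


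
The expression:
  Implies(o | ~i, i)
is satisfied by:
  {i: True}


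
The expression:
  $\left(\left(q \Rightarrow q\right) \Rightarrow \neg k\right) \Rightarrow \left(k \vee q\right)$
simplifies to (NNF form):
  $k \vee q$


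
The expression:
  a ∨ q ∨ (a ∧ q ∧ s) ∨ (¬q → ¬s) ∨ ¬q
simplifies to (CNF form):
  True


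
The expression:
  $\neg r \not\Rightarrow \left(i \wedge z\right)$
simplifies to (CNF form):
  $\neg r \wedge \left(\neg i \vee \neg z\right)$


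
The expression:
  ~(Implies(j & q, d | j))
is never true.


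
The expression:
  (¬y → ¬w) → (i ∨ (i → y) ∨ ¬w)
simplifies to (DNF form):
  True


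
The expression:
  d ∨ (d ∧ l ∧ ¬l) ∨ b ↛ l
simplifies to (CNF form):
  (b ∨ d) ∧ (d ∨ ¬l)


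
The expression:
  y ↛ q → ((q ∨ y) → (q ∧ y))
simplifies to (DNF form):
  q ∨ ¬y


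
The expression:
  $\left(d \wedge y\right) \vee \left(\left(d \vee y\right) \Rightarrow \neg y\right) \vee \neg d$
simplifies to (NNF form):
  $\text{True}$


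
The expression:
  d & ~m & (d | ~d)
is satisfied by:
  {d: True, m: False}


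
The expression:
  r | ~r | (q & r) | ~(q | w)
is always true.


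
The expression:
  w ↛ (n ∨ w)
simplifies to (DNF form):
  False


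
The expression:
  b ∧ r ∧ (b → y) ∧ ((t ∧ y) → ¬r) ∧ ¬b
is never true.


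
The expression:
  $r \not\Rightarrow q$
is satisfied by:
  {r: True, q: False}


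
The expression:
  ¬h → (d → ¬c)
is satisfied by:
  {h: True, c: False, d: False}
  {c: False, d: False, h: False}
  {h: True, d: True, c: False}
  {d: True, c: False, h: False}
  {h: True, c: True, d: False}
  {c: True, h: False, d: False}
  {h: True, d: True, c: True}


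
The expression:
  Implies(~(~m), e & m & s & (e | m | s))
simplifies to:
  ~m | (e & s)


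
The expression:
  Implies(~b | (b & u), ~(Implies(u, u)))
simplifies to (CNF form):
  b & ~u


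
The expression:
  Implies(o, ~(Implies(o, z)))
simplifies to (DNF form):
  ~o | ~z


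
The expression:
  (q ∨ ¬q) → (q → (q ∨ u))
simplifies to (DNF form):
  True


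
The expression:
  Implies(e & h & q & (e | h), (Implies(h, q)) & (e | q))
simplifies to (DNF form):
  True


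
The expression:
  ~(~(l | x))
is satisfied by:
  {x: True, l: True}
  {x: True, l: False}
  {l: True, x: False}


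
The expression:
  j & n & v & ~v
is never true.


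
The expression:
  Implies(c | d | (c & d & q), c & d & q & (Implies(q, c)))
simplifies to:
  (c | ~d) & (d | ~c) & (q | ~d)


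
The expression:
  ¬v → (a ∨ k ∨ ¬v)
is always true.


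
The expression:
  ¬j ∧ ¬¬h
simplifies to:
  h ∧ ¬j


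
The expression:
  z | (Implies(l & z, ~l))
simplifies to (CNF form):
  True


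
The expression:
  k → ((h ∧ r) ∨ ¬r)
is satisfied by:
  {h: True, k: False, r: False}
  {k: False, r: False, h: False}
  {h: True, r: True, k: False}
  {r: True, k: False, h: False}
  {h: True, k: True, r: False}
  {k: True, h: False, r: False}
  {h: True, r: True, k: True}


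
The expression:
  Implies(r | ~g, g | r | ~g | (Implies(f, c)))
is always true.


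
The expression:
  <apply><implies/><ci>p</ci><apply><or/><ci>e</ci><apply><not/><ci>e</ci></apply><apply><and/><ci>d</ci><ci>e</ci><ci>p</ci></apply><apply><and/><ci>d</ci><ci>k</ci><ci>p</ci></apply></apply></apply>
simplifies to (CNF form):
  <true/>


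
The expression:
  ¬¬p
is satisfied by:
  {p: True}


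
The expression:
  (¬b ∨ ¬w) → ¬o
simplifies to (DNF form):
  (b ∧ w) ∨ ¬o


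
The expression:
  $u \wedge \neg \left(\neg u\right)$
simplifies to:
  $u$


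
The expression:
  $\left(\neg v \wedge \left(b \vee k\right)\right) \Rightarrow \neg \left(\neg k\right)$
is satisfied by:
  {k: True, v: True, b: False}
  {k: True, v: False, b: False}
  {v: True, k: False, b: False}
  {k: False, v: False, b: False}
  {b: True, k: True, v: True}
  {b: True, k: True, v: False}
  {b: True, v: True, k: False}


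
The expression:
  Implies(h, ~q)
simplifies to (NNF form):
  ~h | ~q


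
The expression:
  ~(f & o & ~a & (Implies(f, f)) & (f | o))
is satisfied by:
  {a: True, o: False, f: False}
  {o: False, f: False, a: False}
  {f: True, a: True, o: False}
  {f: True, o: False, a: False}
  {a: True, o: True, f: False}
  {o: True, a: False, f: False}
  {f: True, o: True, a: True}


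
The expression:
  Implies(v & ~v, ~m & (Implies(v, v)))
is always true.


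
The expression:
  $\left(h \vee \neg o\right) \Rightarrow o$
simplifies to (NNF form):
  $o$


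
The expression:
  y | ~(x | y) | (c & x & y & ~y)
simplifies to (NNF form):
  y | ~x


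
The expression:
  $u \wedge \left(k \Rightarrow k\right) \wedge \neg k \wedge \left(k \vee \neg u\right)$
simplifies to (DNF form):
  $\text{False}$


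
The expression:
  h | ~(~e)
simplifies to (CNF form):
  e | h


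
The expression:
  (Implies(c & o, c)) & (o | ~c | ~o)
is always true.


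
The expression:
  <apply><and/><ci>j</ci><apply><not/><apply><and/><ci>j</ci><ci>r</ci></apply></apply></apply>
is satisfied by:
  {j: True, r: False}


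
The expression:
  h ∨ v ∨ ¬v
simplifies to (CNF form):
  True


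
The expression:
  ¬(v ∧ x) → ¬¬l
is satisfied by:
  {l: True, v: True, x: True}
  {l: True, v: True, x: False}
  {l: True, x: True, v: False}
  {l: True, x: False, v: False}
  {v: True, x: True, l: False}


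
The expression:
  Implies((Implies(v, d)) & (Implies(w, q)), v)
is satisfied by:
  {v: True, w: True, q: False}
  {v: True, q: False, w: False}
  {v: True, w: True, q: True}
  {v: True, q: True, w: False}
  {w: True, q: False, v: False}


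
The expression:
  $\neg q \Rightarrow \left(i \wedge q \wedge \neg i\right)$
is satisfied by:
  {q: True}


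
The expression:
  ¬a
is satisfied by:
  {a: False}


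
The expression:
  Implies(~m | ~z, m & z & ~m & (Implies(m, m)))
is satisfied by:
  {z: True, m: True}


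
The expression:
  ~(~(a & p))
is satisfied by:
  {a: True, p: True}


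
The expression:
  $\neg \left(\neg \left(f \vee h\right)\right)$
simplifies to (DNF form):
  $f \vee h$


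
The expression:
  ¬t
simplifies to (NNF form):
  ¬t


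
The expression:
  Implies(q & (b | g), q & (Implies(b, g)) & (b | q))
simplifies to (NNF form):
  g | ~b | ~q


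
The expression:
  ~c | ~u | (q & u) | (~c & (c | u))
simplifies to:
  q | ~c | ~u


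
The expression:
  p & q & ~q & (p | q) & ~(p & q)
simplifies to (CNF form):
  False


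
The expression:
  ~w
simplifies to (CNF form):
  ~w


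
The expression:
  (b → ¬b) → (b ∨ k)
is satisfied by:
  {b: True, k: True}
  {b: True, k: False}
  {k: True, b: False}


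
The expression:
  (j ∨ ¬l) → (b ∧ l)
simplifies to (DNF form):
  (b ∧ l) ∨ (l ∧ ¬j)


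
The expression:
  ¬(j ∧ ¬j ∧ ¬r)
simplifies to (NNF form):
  True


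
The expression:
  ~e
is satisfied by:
  {e: False}


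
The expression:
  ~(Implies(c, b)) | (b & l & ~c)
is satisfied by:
  {c: True, l: True, b: False}
  {c: True, l: False, b: False}
  {b: True, l: True, c: False}


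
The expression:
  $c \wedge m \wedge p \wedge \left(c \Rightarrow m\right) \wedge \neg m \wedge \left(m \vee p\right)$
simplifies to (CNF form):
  $\text{False}$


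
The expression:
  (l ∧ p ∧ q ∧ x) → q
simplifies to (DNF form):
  True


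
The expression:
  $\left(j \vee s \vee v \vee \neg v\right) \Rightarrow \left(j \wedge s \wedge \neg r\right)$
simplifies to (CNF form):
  $j \wedge s \wedge \neg r$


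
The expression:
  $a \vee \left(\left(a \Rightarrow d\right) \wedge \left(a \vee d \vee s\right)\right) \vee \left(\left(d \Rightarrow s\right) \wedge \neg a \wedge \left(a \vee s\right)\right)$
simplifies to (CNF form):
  $a \vee d \vee s$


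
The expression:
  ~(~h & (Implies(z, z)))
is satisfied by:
  {h: True}


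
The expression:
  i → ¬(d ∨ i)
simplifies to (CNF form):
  ¬i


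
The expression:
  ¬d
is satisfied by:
  {d: False}


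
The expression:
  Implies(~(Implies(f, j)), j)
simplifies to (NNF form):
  j | ~f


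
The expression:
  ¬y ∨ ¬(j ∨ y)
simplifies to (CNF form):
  ¬y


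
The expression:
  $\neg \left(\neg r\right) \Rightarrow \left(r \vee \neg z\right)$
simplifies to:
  $\text{True}$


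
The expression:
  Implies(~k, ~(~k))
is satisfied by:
  {k: True}


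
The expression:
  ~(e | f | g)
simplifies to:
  ~e & ~f & ~g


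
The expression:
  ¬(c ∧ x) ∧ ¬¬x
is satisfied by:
  {x: True, c: False}


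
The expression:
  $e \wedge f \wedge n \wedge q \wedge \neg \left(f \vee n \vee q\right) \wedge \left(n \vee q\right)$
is never true.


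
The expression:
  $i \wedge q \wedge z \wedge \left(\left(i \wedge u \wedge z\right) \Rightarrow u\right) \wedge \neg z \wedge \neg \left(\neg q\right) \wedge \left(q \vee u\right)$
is never true.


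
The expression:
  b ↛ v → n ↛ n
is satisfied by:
  {v: True, b: False}
  {b: False, v: False}
  {b: True, v: True}


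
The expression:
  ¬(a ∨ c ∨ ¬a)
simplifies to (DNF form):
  False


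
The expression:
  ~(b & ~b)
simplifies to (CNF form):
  True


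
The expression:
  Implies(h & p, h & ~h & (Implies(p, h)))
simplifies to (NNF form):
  ~h | ~p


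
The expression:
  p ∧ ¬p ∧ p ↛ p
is never true.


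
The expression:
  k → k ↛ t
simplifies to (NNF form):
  ¬k ∨ ¬t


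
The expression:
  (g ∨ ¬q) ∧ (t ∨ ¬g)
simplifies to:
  (g ∧ t) ∨ (¬g ∧ ¬q)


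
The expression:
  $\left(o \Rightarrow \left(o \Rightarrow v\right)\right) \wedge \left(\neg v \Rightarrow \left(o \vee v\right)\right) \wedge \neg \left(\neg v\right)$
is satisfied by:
  {v: True}


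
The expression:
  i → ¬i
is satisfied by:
  {i: False}


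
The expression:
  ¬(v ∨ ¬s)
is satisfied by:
  {s: True, v: False}


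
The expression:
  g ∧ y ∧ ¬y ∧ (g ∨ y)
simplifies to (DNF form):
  False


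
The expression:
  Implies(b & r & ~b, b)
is always true.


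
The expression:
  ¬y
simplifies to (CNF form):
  ¬y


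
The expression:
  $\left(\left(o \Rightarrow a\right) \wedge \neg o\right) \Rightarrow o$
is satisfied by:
  {o: True}


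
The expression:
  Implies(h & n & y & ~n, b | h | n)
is always true.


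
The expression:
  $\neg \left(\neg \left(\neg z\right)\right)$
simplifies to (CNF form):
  $\neg z$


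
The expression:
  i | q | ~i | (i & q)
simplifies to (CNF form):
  True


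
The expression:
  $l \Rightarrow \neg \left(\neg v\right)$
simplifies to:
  $v \vee \neg l$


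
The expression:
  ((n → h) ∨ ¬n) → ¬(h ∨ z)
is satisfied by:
  {n: True, z: False, h: False}
  {z: False, h: False, n: False}
  {n: True, z: True, h: False}


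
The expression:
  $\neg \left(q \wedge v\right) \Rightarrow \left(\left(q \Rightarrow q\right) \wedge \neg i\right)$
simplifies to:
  $\left(q \wedge v\right) \vee \neg i$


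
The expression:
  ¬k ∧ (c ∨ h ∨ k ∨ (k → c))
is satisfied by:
  {k: False}


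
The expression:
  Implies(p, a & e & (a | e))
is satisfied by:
  {a: True, e: True, p: False}
  {a: True, e: False, p: False}
  {e: True, a: False, p: False}
  {a: False, e: False, p: False}
  {a: True, p: True, e: True}


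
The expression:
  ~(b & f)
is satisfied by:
  {b: False, f: False}
  {f: True, b: False}
  {b: True, f: False}


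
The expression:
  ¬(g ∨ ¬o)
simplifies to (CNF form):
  o ∧ ¬g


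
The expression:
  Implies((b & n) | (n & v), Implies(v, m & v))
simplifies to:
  m | ~n | ~v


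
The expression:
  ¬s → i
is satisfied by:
  {i: True, s: True}
  {i: True, s: False}
  {s: True, i: False}


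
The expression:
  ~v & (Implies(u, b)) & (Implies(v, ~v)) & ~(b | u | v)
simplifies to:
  ~b & ~u & ~v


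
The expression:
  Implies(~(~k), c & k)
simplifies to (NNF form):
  c | ~k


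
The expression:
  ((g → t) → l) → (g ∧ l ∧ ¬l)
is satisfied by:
  {t: True, g: False, l: False}
  {g: False, l: False, t: False}
  {t: True, g: True, l: False}


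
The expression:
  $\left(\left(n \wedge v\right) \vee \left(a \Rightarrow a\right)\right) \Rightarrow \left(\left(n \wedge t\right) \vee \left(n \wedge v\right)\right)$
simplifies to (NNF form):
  $n \wedge \left(t \vee v\right)$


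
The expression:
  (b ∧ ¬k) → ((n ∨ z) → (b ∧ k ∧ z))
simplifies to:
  k ∨ (¬n ∧ ¬z) ∨ ¬b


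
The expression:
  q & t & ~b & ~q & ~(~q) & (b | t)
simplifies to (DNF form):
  False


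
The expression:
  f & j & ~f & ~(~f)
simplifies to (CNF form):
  False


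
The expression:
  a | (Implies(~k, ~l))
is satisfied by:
  {a: True, k: True, l: False}
  {a: True, l: False, k: False}
  {k: True, l: False, a: False}
  {k: False, l: False, a: False}
  {a: True, k: True, l: True}
  {a: True, l: True, k: False}
  {k: True, l: True, a: False}


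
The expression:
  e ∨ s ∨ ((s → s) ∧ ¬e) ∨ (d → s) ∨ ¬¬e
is always true.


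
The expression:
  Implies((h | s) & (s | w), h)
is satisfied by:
  {h: True, s: False}
  {s: False, h: False}
  {s: True, h: True}


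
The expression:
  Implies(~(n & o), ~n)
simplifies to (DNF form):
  o | ~n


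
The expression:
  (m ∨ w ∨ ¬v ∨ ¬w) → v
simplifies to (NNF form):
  v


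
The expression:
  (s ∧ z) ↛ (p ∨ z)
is never true.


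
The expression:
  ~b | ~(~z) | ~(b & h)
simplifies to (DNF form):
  z | ~b | ~h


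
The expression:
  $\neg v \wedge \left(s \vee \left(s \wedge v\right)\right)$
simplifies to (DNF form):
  $s \wedge \neg v$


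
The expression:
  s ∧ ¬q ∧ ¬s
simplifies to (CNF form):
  False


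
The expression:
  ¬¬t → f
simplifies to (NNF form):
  f ∨ ¬t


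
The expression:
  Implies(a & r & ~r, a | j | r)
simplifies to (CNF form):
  True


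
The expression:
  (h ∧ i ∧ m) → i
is always true.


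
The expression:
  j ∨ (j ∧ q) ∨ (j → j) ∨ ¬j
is always true.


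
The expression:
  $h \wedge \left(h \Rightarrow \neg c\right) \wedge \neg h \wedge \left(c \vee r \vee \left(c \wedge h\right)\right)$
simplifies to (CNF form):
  $\text{False}$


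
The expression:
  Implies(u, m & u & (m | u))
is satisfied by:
  {m: True, u: False}
  {u: False, m: False}
  {u: True, m: True}


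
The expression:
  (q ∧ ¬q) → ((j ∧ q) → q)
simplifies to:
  True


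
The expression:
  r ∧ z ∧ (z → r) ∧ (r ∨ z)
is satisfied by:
  {r: True, z: True}


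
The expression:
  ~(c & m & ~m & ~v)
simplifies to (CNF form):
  True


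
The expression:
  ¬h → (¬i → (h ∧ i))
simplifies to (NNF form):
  h ∨ i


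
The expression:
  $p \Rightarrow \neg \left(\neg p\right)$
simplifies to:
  $\text{True}$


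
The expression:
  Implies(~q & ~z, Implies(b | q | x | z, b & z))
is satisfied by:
  {q: True, z: True, b: False, x: False}
  {x: True, q: True, z: True, b: False}
  {q: True, z: True, b: True, x: False}
  {x: True, q: True, z: True, b: True}
  {q: True, b: False, z: False, x: False}
  {q: True, x: True, b: False, z: False}
  {q: True, b: True, z: False, x: False}
  {q: True, x: True, b: True, z: False}
  {z: True, x: False, b: False, q: False}
  {x: True, z: True, b: False, q: False}
  {z: True, b: True, x: False, q: False}
  {x: True, z: True, b: True, q: False}
  {x: False, b: False, z: False, q: False}


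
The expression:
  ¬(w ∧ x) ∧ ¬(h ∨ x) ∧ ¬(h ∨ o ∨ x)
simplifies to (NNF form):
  ¬h ∧ ¬o ∧ ¬x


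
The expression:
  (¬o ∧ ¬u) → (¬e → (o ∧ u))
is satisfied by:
  {o: True, e: True, u: True}
  {o: True, e: True, u: False}
  {o: True, u: True, e: False}
  {o: True, u: False, e: False}
  {e: True, u: True, o: False}
  {e: True, u: False, o: False}
  {u: True, e: False, o: False}


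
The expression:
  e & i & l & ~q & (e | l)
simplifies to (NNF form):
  e & i & l & ~q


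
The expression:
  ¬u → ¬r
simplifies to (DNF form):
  u ∨ ¬r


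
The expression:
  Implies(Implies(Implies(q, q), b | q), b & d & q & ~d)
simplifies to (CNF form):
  ~b & ~q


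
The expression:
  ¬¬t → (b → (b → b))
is always true.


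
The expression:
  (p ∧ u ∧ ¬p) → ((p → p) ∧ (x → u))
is always true.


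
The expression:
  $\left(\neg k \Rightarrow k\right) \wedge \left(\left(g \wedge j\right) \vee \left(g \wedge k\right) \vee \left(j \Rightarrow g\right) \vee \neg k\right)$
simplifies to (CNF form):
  $k \wedge \left(g \vee \neg j\right)$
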